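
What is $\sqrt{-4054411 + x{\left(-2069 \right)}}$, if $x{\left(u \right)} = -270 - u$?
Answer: $2 i \sqrt{1013153} \approx 2013.1 i$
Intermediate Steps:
$\sqrt{-4054411 + x{\left(-2069 \right)}} = \sqrt{-4054411 - -1799} = \sqrt{-4054411 + \left(-270 + 2069\right)} = \sqrt{-4054411 + 1799} = \sqrt{-4052612} = 2 i \sqrt{1013153}$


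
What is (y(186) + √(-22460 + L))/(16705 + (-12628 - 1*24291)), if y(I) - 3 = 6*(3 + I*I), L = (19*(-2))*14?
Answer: -69199/6738 - 2*I*√1437/10107 ≈ -10.27 - 0.0075013*I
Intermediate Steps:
L = -532 (L = -38*14 = -532)
y(I) = 21 + 6*I² (y(I) = 3 + 6*(3 + I*I) = 3 + 6*(3 + I²) = 3 + (18 + 6*I²) = 21 + 6*I²)
(y(186) + √(-22460 + L))/(16705 + (-12628 - 1*24291)) = ((21 + 6*186²) + √(-22460 - 532))/(16705 + (-12628 - 1*24291)) = ((21 + 6*34596) + √(-22992))/(16705 + (-12628 - 24291)) = ((21 + 207576) + 4*I*√1437)/(16705 - 36919) = (207597 + 4*I*√1437)/(-20214) = (207597 + 4*I*√1437)*(-1/20214) = -69199/6738 - 2*I*√1437/10107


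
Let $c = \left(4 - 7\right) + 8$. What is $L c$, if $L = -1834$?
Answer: $-9170$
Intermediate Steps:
$c = 5$ ($c = -3 + 8 = 5$)
$L c = \left(-1834\right) 5 = -9170$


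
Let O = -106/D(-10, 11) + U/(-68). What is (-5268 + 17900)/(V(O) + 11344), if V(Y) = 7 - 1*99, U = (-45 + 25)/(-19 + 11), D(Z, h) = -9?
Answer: 3158/2813 ≈ 1.1226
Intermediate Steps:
U = 5/2 (U = -20/(-8) = -20*(-⅛) = 5/2 ≈ 2.5000)
O = 14371/1224 (O = -106/(-9) + (5/2)/(-68) = -106*(-⅑) + (5/2)*(-1/68) = 106/9 - 5/136 = 14371/1224 ≈ 11.741)
V(Y) = -92 (V(Y) = 7 - 99 = -92)
(-5268 + 17900)/(V(O) + 11344) = (-5268 + 17900)/(-92 + 11344) = 12632/11252 = 12632*(1/11252) = 3158/2813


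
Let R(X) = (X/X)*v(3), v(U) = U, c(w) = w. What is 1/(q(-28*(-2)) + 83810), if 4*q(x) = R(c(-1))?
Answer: 4/335243 ≈ 1.1932e-5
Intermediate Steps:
R(X) = 3 (R(X) = (X/X)*3 = 1*3 = 3)
q(x) = ¾ (q(x) = (¼)*3 = ¾)
1/(q(-28*(-2)) + 83810) = 1/(¾ + 83810) = 1/(335243/4) = 4/335243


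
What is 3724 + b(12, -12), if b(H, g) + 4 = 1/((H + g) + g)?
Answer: 44639/12 ≈ 3719.9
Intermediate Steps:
b(H, g) = -4 + 1/(H + 2*g) (b(H, g) = -4 + 1/((H + g) + g) = -4 + 1/(H + 2*g))
3724 + b(12, -12) = 3724 + (1 - 8*(-12) - 4*12)/(12 + 2*(-12)) = 3724 + (1 + 96 - 48)/(12 - 24) = 3724 + 49/(-12) = 3724 - 1/12*49 = 3724 - 49/12 = 44639/12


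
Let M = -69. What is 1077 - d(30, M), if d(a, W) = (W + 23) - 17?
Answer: 1140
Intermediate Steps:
d(a, W) = 6 + W (d(a, W) = (23 + W) - 17 = 6 + W)
1077 - d(30, M) = 1077 - (6 - 69) = 1077 - 1*(-63) = 1077 + 63 = 1140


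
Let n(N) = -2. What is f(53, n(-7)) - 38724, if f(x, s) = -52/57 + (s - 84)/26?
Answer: -28697611/741 ≈ -38728.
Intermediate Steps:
f(x, s) = -3070/741 + s/26 (f(x, s) = -52*1/57 + (-84 + s)*(1/26) = -52/57 + (-42/13 + s/26) = -3070/741 + s/26)
f(53, n(-7)) - 38724 = (-3070/741 + (1/26)*(-2)) - 38724 = (-3070/741 - 1/13) - 38724 = -3127/741 - 38724 = -28697611/741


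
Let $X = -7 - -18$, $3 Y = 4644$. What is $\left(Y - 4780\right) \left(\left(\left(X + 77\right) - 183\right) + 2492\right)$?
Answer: $-7747104$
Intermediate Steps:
$Y = 1548$ ($Y = \frac{1}{3} \cdot 4644 = 1548$)
$X = 11$ ($X = -7 + 18 = 11$)
$\left(Y - 4780\right) \left(\left(\left(X + 77\right) - 183\right) + 2492\right) = \left(1548 - 4780\right) \left(\left(\left(11 + 77\right) - 183\right) + 2492\right) = - 3232 \left(\left(88 - 183\right) + 2492\right) = - 3232 \left(-95 + 2492\right) = \left(-3232\right) 2397 = -7747104$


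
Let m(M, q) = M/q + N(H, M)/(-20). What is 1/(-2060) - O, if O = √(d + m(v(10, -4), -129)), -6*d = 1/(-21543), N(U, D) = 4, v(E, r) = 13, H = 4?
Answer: -1/2060 - 7*I*√284870270/215430 ≈ -0.00048544 - 0.54842*I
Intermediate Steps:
m(M, q) = -⅕ + M/q (m(M, q) = M/q + 4/(-20) = M/q + 4*(-1/20) = M/q - ⅕ = -⅕ + M/q)
d = 1/129258 (d = -⅙/(-21543) = -⅙*(-1/21543) = 1/129258 ≈ 7.7365e-6)
O = 7*I*√284870270/215430 (O = √(1/129258 + (13 - ⅕*(-129))/(-129)) = √(1/129258 - (13 + 129/5)/129) = √(1/129258 - 1/129*194/5) = √(1/129258 - 194/645) = √(-194383/646290) = 7*I*√284870270/215430 ≈ 0.54842*I)
1/(-2060) - O = 1/(-2060) - 7*I*√284870270/215430 = -1/2060 - 7*I*√284870270/215430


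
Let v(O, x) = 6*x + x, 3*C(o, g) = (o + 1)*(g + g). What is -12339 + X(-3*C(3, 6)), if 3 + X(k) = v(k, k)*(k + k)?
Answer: 19914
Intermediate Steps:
C(o, g) = 2*g*(1 + o)/3 (C(o, g) = ((o + 1)*(g + g))/3 = ((1 + o)*(2*g))/3 = (2*g*(1 + o))/3 = 2*g*(1 + o)/3)
v(O, x) = 7*x
X(k) = -3 + 14*k**2 (X(k) = -3 + (7*k)*(k + k) = -3 + (7*k)*(2*k) = -3 + 14*k**2)
-12339 + X(-3*C(3, 6)) = -12339 + (-3 + 14*(-2*6*(1 + 3))**2) = -12339 + (-3 + 14*(-2*6*4)**2) = -12339 + (-3 + 14*(-3*16)**2) = -12339 + (-3 + 14*(-48)**2) = -12339 + (-3 + 14*2304) = -12339 + (-3 + 32256) = -12339 + 32253 = 19914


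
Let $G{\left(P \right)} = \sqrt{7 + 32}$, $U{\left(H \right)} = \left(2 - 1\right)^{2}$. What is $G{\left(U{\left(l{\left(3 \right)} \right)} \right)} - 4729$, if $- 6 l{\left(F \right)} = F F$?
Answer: $-4729 + \sqrt{39} \approx -4722.8$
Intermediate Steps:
$l{\left(F \right)} = - \frac{F^{2}}{6}$ ($l{\left(F \right)} = - \frac{F F}{6} = - \frac{F^{2}}{6}$)
$U{\left(H \right)} = 1$ ($U{\left(H \right)} = 1^{2} = 1$)
$G{\left(P \right)} = \sqrt{39}$
$G{\left(U{\left(l{\left(3 \right)} \right)} \right)} - 4729 = \sqrt{39} - 4729 = -4729 + \sqrt{39}$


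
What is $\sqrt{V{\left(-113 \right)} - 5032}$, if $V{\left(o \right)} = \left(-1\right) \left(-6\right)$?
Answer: $i \sqrt{5026} \approx 70.894 i$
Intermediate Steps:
$V{\left(o \right)} = 6$
$\sqrt{V{\left(-113 \right)} - 5032} = \sqrt{6 - 5032} = \sqrt{-5026} = i \sqrt{5026}$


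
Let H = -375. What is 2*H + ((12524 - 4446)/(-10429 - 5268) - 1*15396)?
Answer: -253451840/15697 ≈ -16147.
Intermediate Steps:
2*H + ((12524 - 4446)/(-10429 - 5268) - 1*15396) = 2*(-375) + ((12524 - 4446)/(-10429 - 5268) - 1*15396) = -750 + (8078/(-15697) - 15396) = -750 + (8078*(-1/15697) - 15396) = -750 + (-8078/15697 - 15396) = -750 - 241679090/15697 = -253451840/15697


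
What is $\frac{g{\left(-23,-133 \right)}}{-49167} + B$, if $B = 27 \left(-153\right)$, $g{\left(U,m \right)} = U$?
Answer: $- \frac{203108854}{49167} \approx -4131.0$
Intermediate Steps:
$B = -4131$
$\frac{g{\left(-23,-133 \right)}}{-49167} + B = - \frac{23}{-49167} - 4131 = \left(-23\right) \left(- \frac{1}{49167}\right) - 4131 = \frac{23}{49167} - 4131 = - \frac{203108854}{49167}$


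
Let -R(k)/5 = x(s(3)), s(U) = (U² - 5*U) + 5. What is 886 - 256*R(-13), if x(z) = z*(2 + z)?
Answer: -394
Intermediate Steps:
s(U) = 5 + U² - 5*U
R(k) = 5 (R(k) = -5*(5 + 3² - 5*3)*(2 + (5 + 3² - 5*3)) = -5*(5 + 9 - 15)*(2 + (5 + 9 - 15)) = -(-5)*(2 - 1) = -(-5) = -5*(-1) = 5)
886 - 256*R(-13) = 886 - 256*5 = 886 - 1280 = -394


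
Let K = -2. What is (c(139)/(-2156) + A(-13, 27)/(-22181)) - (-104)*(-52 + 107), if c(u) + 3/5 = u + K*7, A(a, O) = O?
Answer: 683850930979/119555590 ≈ 5719.9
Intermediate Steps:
c(u) = -73/5 + u (c(u) = -⅗ + (u - 2*7) = -⅗ + (u - 14) = -⅗ + (-14 + u) = -73/5 + u)
(c(139)/(-2156) + A(-13, 27)/(-22181)) - (-104)*(-52 + 107) = ((-73/5 + 139)/(-2156) + 27/(-22181)) - (-104)*(-52 + 107) = ((622/5)*(-1/2156) + 27*(-1/22181)) - (-104)*55 = (-311/5390 - 27/22181) - 1*(-5720) = -7043821/119555590 + 5720 = 683850930979/119555590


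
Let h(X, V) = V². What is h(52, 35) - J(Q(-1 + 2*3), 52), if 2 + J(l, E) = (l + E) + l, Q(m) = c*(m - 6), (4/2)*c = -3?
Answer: 1172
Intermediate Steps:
c = -3/2 (c = (½)*(-3) = -3/2 ≈ -1.5000)
Q(m) = 9 - 3*m/2 (Q(m) = -3*(m - 6)/2 = -3*(-6 + m)/2 = 9 - 3*m/2)
J(l, E) = -2 + E + 2*l (J(l, E) = -2 + ((l + E) + l) = -2 + ((E + l) + l) = -2 + (E + 2*l) = -2 + E + 2*l)
h(52, 35) - J(Q(-1 + 2*3), 52) = 35² - (-2 + 52 + 2*(9 - 3*(-1 + 2*3)/2)) = 1225 - (-2 + 52 + 2*(9 - 3*(-1 + 6)/2)) = 1225 - (-2 + 52 + 2*(9 - 3/2*5)) = 1225 - (-2 + 52 + 2*(9 - 15/2)) = 1225 - (-2 + 52 + 2*(3/2)) = 1225 - (-2 + 52 + 3) = 1225 - 1*53 = 1225 - 53 = 1172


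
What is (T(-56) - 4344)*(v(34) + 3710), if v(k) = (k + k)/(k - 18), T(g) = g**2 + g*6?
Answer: -5734802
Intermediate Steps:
T(g) = g**2 + 6*g
v(k) = 2*k/(-18 + k) (v(k) = (2*k)/(-18 + k) = 2*k/(-18 + k))
(T(-56) - 4344)*(v(34) + 3710) = (-56*(6 - 56) - 4344)*(2*34/(-18 + 34) + 3710) = (-56*(-50) - 4344)*(2*34/16 + 3710) = (2800 - 4344)*(2*34*(1/16) + 3710) = -1544*(17/4 + 3710) = -1544*14857/4 = -5734802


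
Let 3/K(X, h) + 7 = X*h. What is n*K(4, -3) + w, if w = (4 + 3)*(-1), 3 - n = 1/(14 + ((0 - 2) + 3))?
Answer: -709/95 ≈ -7.4632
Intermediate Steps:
K(X, h) = 3/(-7 + X*h)
n = 44/15 (n = 3 - 1/(14 + ((0 - 2) + 3)) = 3 - 1/(14 + (-2 + 3)) = 3 - 1/(14 + 1) = 3 - 1/15 = 44/15 ≈ 2.9333)
w = -7 (w = 7*(-1) = -7)
n*K(4, -3) + w = 44*(3/(-7 + 4*(-3)))/15 - 7 = 44*(3/(-7 - 12))/15 - 7 = 44*(3/(-19))/15 - 7 = 44*(3*(-1/19))/15 - 7 = (44/15)*(-3/19) - 7 = -44/95 - 7 = -709/95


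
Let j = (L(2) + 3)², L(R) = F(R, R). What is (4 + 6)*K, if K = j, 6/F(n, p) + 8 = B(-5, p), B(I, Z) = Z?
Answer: 40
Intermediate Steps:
F(n, p) = 6/(-8 + p)
L(R) = 6/(-8 + R)
j = 4 (j = (6/(-8 + 2) + 3)² = (6/(-6) + 3)² = (6*(-⅙) + 3)² = (-1 + 3)² = 2² = 4)
K = 4
(4 + 6)*K = (4 + 6)*4 = 10*4 = 40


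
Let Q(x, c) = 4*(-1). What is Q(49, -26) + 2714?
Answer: 2710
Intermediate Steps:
Q(x, c) = -4
Q(49, -26) + 2714 = -4 + 2714 = 2710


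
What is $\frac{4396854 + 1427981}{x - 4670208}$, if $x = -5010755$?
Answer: $- \frac{5824835}{9680963} \approx -0.60168$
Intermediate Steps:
$\frac{4396854 + 1427981}{x - 4670208} = \frac{4396854 + 1427981}{-5010755 - 4670208} = \frac{5824835}{-9680963} = 5824835 \left(- \frac{1}{9680963}\right) = - \frac{5824835}{9680963}$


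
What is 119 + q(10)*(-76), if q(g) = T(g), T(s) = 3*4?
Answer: -793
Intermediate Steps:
T(s) = 12
q(g) = 12
119 + q(10)*(-76) = 119 + 12*(-76) = 119 - 912 = -793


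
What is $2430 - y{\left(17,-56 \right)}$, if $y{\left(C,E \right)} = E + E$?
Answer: $2542$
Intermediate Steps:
$y{\left(C,E \right)} = 2 E$
$2430 - y{\left(17,-56 \right)} = 2430 - 2 \left(-56\right) = 2430 - -112 = 2430 + 112 = 2542$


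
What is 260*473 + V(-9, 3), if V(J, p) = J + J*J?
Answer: 123052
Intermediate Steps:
V(J, p) = J + J**2
260*473 + V(-9, 3) = 260*473 - 9*(1 - 9) = 122980 - 9*(-8) = 122980 + 72 = 123052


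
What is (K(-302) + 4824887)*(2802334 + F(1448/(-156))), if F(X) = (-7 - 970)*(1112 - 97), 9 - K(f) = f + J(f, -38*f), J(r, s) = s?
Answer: 8716105337238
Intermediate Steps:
K(f) = 9 + 37*f (K(f) = 9 - (f - 38*f) = 9 - (-37)*f = 9 + 37*f)
F(X) = -991655 (F(X) = -977*1015 = -991655)
(K(-302) + 4824887)*(2802334 + F(1448/(-156))) = ((9 + 37*(-302)) + 4824887)*(2802334 - 991655) = ((9 - 11174) + 4824887)*1810679 = (-11165 + 4824887)*1810679 = 4813722*1810679 = 8716105337238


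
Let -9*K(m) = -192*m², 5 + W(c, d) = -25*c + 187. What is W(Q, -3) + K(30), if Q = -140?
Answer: 22882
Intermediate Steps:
W(c, d) = 182 - 25*c (W(c, d) = -5 + (-25*c + 187) = -5 + (187 - 25*c) = 182 - 25*c)
K(m) = 64*m²/3 (K(m) = -(-64)*m²/3 = 64*m²/3)
W(Q, -3) + K(30) = (182 - 25*(-140)) + (64/3)*30² = (182 + 3500) + (64/3)*900 = 3682 + 19200 = 22882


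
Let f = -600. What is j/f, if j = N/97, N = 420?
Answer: -7/970 ≈ -0.0072165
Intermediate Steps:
j = 420/97 ≈ 4.3299
j/f = (420/97)/(-600) = (420/97)*(-1/600) = -7/970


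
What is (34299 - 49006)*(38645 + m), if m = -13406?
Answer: -371189973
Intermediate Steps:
(34299 - 49006)*(38645 + m) = (34299 - 49006)*(38645 - 13406) = -14707*25239 = -371189973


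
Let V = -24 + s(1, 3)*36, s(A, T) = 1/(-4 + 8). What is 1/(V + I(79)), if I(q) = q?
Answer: 1/64 ≈ 0.015625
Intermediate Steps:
s(A, T) = ¼ (s(A, T) = 1/4 = ¼)
V = -15 (V = -24 + (¼)*36 = -24 + 9 = -15)
1/(V + I(79)) = 1/(-15 + 79) = 1/64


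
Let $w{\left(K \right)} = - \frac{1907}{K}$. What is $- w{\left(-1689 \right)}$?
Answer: $- \frac{1907}{1689} \approx -1.1291$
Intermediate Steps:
$- w{\left(-1689 \right)} = - \frac{-1907}{-1689} = - \frac{\left(-1907\right) \left(-1\right)}{1689} = \left(-1\right) \frac{1907}{1689} = - \frac{1907}{1689}$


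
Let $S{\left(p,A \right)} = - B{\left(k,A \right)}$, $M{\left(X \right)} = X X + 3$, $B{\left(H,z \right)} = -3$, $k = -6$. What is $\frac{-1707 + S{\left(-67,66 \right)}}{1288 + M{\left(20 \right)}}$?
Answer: $- \frac{1704}{1691} \approx -1.0077$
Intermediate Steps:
$M{\left(X \right)} = 3 + X^{2}$ ($M{\left(X \right)} = X^{2} + 3 = 3 + X^{2}$)
$S{\left(p,A \right)} = 3$ ($S{\left(p,A \right)} = \left(-1\right) \left(-3\right) = 3$)
$\frac{-1707 + S{\left(-67,66 \right)}}{1288 + M{\left(20 \right)}} = \frac{-1707 + 3}{1288 + \left(3 + 20^{2}\right)} = - \frac{1704}{1288 + \left(3 + 400\right)} = - \frac{1704}{1288 + 403} = - \frac{1704}{1691}$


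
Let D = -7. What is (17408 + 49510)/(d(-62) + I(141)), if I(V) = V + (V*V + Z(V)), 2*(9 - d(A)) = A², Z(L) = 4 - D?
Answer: 11153/3020 ≈ 3.6930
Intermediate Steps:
Z(L) = 11 (Z(L) = 4 - 1*(-7) = 4 + 7 = 11)
d(A) = 9 - A²/2
I(V) = 11 + V + V² (I(V) = V + (V*V + 11) = V + (V² + 11) = V + (11 + V²) = 11 + V + V²)
(17408 + 49510)/(d(-62) + I(141)) = (17408 + 49510)/((9 - ½*(-62)²) + (11 + 141 + 141²)) = 66918/((9 - ½*3844) + (11 + 141 + 19881)) = 66918/((9 - 1922) + 20033) = 66918/(-1913 + 20033) = 66918/18120 = 66918*(1/18120) = 11153/3020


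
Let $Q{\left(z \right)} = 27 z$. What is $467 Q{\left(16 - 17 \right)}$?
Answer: $-12609$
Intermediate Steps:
$467 Q{\left(16 - 17 \right)} = 467 \cdot 27 \left(16 - 17\right) = 467 \cdot 27 \left(-1\right) = 467 \left(-27\right) = -12609$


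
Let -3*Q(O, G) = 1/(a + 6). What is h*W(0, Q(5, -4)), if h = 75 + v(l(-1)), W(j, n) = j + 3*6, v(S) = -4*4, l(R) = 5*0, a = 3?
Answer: 1062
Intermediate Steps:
Q(O, G) = -1/27 (Q(O, G) = -1/(3*(3 + 6)) = -⅓/9 = -⅓*⅑ = -1/27)
l(R) = 0
v(S) = -16
W(j, n) = 18 + j (W(j, n) = j + 18 = 18 + j)
h = 59 (h = 75 - 16 = 59)
h*W(0, Q(5, -4)) = 59*(18 + 0) = 59*18 = 1062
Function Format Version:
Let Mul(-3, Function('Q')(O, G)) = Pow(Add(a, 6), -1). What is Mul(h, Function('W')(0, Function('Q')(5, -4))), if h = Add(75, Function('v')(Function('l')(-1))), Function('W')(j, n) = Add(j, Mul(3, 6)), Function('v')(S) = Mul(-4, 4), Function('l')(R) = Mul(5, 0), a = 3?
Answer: 1062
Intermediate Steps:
Function('Q')(O, G) = Rational(-1, 27) (Function('Q')(O, G) = Mul(Rational(-1, 3), Pow(Add(3, 6), -1)) = Mul(Rational(-1, 3), Pow(9, -1)) = Mul(Rational(-1, 3), Rational(1, 9)) = Rational(-1, 27))
Function('l')(R) = 0
Function('v')(S) = -16
Function('W')(j, n) = Add(18, j) (Function('W')(j, n) = Add(j, 18) = Add(18, j))
h = 59 (h = Add(75, -16) = 59)
Mul(h, Function('W')(0, Function('Q')(5, -4))) = Mul(59, Add(18, 0)) = Mul(59, 18) = 1062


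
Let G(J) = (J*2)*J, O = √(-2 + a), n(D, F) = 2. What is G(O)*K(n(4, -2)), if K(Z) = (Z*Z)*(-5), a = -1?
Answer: 120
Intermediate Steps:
O = I*√3 (O = √(-2 - 1) = √(-3) = I*√3 ≈ 1.732*I)
G(J) = 2*J² (G(J) = (2*J)*J = 2*J²)
K(Z) = -5*Z² (K(Z) = Z²*(-5) = -5*Z²)
G(O)*K(n(4, -2)) = (2*(I*√3)²)*(-5*2²) = (2*(-3))*(-5*4) = -6*(-20) = 120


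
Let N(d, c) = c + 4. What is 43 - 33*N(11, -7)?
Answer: 142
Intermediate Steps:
N(d, c) = 4 + c
43 - 33*N(11, -7) = 43 - 33*(4 - 7) = 43 - 33*(-3) = 43 + 99 = 142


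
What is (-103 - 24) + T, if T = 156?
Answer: 29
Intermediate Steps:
(-103 - 24) + T = (-103 - 24) + 156 = -127 + 156 = 29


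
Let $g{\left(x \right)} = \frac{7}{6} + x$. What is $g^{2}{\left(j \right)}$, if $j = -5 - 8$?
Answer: $\frac{5041}{36} \approx 140.03$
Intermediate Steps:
$j = -13$ ($j = -5 - 8 = -13$)
$g{\left(x \right)} = \frac{7}{6} + x$ ($g{\left(x \right)} = 7 \cdot \frac{1}{6} + x = \frac{7}{6} + x$)
$g^{2}{\left(j \right)} = \left(\frac{7}{6} - 13\right)^{2} = \left(- \frac{71}{6}\right)^{2} = \frac{5041}{36}$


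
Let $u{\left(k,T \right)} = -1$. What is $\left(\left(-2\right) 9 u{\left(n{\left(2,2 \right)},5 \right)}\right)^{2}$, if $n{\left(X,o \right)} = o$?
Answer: $324$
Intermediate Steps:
$\left(\left(-2\right) 9 u{\left(n{\left(2,2 \right)},5 \right)}\right)^{2} = \left(\left(-2\right) 9 \left(-1\right)\right)^{2} = \left(\left(-18\right) \left(-1\right)\right)^{2} = 18^{2} = 324$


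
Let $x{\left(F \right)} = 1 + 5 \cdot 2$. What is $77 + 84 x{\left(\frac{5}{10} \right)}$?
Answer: $1001$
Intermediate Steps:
$x{\left(F \right)} = 11$ ($x{\left(F \right)} = 1 + 10 = 11$)
$77 + 84 x{\left(\frac{5}{10} \right)} = 77 + 84 \cdot 11 = 77 + 924 = 1001$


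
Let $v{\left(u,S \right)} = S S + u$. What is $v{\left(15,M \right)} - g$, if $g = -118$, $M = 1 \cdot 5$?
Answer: $158$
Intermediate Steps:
$M = 5$
$v{\left(u,S \right)} = u + S^{2}$ ($v{\left(u,S \right)} = S^{2} + u = u + S^{2}$)
$v{\left(15,M \right)} - g = \left(15 + 5^{2}\right) - -118 = \left(15 + 25\right) + 118 = 40 + 118 = 158$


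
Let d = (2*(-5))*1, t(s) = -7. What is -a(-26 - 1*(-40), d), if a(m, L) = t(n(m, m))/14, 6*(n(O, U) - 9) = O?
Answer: 1/2 ≈ 0.50000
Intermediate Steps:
n(O, U) = 9 + O/6
d = -10 (d = -10*1 = -10)
a(m, L) = -1/2 (a(m, L) = -7/14 = -7*1/14 = -1/2)
-a(-26 - 1*(-40), d) = -1*(-1/2) = 1/2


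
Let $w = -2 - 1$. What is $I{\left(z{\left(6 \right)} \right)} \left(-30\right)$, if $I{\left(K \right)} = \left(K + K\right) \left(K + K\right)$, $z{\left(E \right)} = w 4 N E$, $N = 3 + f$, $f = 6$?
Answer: $-50388480$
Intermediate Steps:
$N = 9$ ($N = 3 + 6 = 9$)
$w = -3$ ($w = -2 - 1 = -3$)
$z{\left(E \right)} = - 108 E$ ($z{\left(E \right)} = \left(-3\right) 4 \cdot 9 E = \left(-12\right) 9 E = - 108 E$)
$I{\left(K \right)} = 4 K^{2}$ ($I{\left(K \right)} = 2 K 2 K = 4 K^{2}$)
$I{\left(z{\left(6 \right)} \right)} \left(-30\right) = 4 \left(\left(-108\right) 6\right)^{2} \left(-30\right) = 4 \left(-648\right)^{2} \left(-30\right) = 4 \cdot 419904 \left(-30\right) = 1679616 \left(-30\right) = -50388480$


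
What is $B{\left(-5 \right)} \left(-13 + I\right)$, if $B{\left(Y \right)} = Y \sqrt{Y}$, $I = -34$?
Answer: $235 i \sqrt{5} \approx 525.48 i$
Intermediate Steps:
$B{\left(Y \right)} = Y^{\frac{3}{2}}$
$B{\left(-5 \right)} \left(-13 + I\right) = \left(-5\right)^{\frac{3}{2}} \left(-13 - 34\right) = - 5 i \sqrt{5} \left(-47\right) = 235 i \sqrt{5}$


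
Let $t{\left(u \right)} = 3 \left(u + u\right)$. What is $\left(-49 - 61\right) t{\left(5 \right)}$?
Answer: $-3300$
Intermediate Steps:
$t{\left(u \right)} = 6 u$ ($t{\left(u \right)} = 3 \cdot 2 u = 6 u$)
$\left(-49 - 61\right) t{\left(5 \right)} = \left(-49 - 61\right) 6 \cdot 5 = \left(-110\right) 30 = -3300$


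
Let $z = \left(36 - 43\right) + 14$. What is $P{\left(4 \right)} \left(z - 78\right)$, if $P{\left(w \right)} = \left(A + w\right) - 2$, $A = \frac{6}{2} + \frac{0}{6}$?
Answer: $-355$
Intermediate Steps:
$z = 7$ ($z = -7 + 14 = 7$)
$A = 3$ ($A = 6 \cdot \frac{1}{2} + 0 \cdot \frac{1}{6} = 3 + 0 = 3$)
$P{\left(w \right)} = 1 + w$ ($P{\left(w \right)} = \left(3 + w\right) - 2 = 1 + w$)
$P{\left(4 \right)} \left(z - 78\right) = \left(1 + 4\right) \left(7 - 78\right) = 5 \left(-71\right) = -355$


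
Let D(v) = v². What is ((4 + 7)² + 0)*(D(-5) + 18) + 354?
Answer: 5557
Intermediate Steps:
((4 + 7)² + 0)*(D(-5) + 18) + 354 = ((4 + 7)² + 0)*((-5)² + 18) + 354 = (11² + 0)*(25 + 18) + 354 = (121 + 0)*43 + 354 = 121*43 + 354 = 5203 + 354 = 5557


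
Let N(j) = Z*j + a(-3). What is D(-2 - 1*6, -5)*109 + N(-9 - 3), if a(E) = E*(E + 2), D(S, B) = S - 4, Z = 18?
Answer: -1521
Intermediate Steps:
D(S, B) = -4 + S
a(E) = E*(2 + E)
N(j) = 3 + 18*j (N(j) = 18*j - 3*(2 - 3) = 18*j - 3*(-1) = 18*j + 3 = 3 + 18*j)
D(-2 - 1*6, -5)*109 + N(-9 - 3) = (-4 + (-2 - 1*6))*109 + (3 + 18*(-9 - 3)) = (-4 + (-2 - 6))*109 + (3 + 18*(-12)) = (-4 - 8)*109 + (3 - 216) = -12*109 - 213 = -1308 - 213 = -1521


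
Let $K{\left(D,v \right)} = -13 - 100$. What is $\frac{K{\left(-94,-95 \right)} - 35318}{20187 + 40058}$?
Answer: $- \frac{35431}{60245} \approx -0.58811$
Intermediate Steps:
$K{\left(D,v \right)} = -113$ ($K{\left(D,v \right)} = -13 - 100 = -113$)
$\frac{K{\left(-94,-95 \right)} - 35318}{20187 + 40058} = \frac{-113 - 35318}{20187 + 40058} = - \frac{35431}{60245}$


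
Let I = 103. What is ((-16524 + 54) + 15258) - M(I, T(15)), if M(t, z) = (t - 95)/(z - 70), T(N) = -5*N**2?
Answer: -1448332/1195 ≈ -1212.0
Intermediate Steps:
M(t, z) = (-95 + t)/(-70 + z)
((-16524 + 54) + 15258) - M(I, T(15)) = ((-16524 + 54) + 15258) - (-95 + 103)/(-70 - 5*15**2) = (-16470 + 15258) - 8/(-70 - 5*225) = -1212 - 8/(-70 - 1125) = -1212 - 8/(-1195) = -1212 - (-1)*8/1195 = -1212 - 1*(-8/1195) = -1212 + 8/1195 = -1448332/1195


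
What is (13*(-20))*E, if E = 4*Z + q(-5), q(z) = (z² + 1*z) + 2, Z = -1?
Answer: -4680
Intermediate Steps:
q(z) = 2 + z + z² (q(z) = (z² + z) + 2 = (z + z²) + 2 = 2 + z + z²)
E = 18 (E = 4*(-1) + (2 - 5 + (-5)²) = -4 + (2 - 5 + 25) = -4 + 22 = 18)
(13*(-20))*E = (13*(-20))*18 = -260*18 = -4680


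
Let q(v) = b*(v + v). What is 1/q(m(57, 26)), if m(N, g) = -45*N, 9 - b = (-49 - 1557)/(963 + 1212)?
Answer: -145/7243902 ≈ -2.0017e-5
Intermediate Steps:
b = 21181/2175 (b = 9 - (-49 - 1557)/(963 + 1212) = 9 - (-1606)/2175 = 9 - 1*(-1606/2175) = 9 + 1606/2175 = 21181/2175 ≈ 9.7384)
q(v) = 42362*v/2175 (q(v) = 21181*(v + v)/2175 = 21181*(2*v)/2175 = 42362*v/2175)
1/q(m(57, 26)) = 1/(42362*(-45*57)/2175) = 1/((42362/2175)*(-2565)) = 1/(-7243902/145) = -145/7243902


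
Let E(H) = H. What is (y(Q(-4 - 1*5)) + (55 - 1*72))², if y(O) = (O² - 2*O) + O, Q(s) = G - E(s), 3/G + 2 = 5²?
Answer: 916696729/279841 ≈ 3275.8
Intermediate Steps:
G = 3/23 (G = 3/(-2 + 5²) = 3/(-2 + 25) = 3/23 ≈ 0.13043)
Q(s) = 3/23 - s
y(O) = O² - O
(y(Q(-4 - 1*5)) + (55 - 1*72))² = ((3/23 - (-4 - 1*5))*(-1 + (3/23 - (-4 - 1*5))) + (55 - 1*72))² = ((3/23 - (-4 - 5))*(-1 + (3/23 - (-4 - 5))) + (55 - 72))² = ((3/23 - 1*(-9))*(-1 + (3/23 - 1*(-9))) - 17)² = ((3/23 + 9)*(-1 + (3/23 + 9)) - 17)² = (210*(-1 + 210/23)/23 - 17)² = ((210/23)*(187/23) - 17)² = (39270/529 - 17)² = (30277/529)² = 916696729/279841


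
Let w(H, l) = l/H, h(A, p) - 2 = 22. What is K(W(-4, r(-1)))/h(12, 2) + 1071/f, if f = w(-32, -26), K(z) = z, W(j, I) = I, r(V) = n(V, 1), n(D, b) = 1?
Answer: 411277/312 ≈ 1318.2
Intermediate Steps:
h(A, p) = 24 (h(A, p) = 2 + 22 = 24)
r(V) = 1
f = 13/16 (f = -26/(-32) = -26*(-1/32) = 13/16 ≈ 0.81250)
K(W(-4, r(-1)))/h(12, 2) + 1071/f = 1/24 + 1071/(13/16) = 1*(1/24) + 1071*(16/13) = 1/24 + 17136/13 = 411277/312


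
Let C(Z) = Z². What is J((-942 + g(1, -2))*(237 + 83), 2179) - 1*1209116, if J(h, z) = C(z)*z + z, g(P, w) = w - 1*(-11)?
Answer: 10344774402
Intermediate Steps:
g(P, w) = 11 + w (g(P, w) = w + 11 = 11 + w)
J(h, z) = z + z³ (J(h, z) = z²*z + z = z³ + z = z + z³)
J((-942 + g(1, -2))*(237 + 83), 2179) - 1*1209116 = (2179 + 2179³) - 1*1209116 = (2179 + 10345981339) - 1209116 = 10345983518 - 1209116 = 10344774402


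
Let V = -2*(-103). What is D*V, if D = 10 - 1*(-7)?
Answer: 3502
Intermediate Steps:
D = 17 (D = 10 + 7 = 17)
V = 206
D*V = 17*206 = 3502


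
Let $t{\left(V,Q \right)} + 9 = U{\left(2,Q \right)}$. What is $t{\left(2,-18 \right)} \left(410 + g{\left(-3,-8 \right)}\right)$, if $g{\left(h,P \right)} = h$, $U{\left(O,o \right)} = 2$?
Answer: $-2849$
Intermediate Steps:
$t{\left(V,Q \right)} = -7$ ($t{\left(V,Q \right)} = -9 + 2 = -7$)
$t{\left(2,-18 \right)} \left(410 + g{\left(-3,-8 \right)}\right) = - 7 \left(410 - 3\right) = \left(-7\right) 407 = -2849$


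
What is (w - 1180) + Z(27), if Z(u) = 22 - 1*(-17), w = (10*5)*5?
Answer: -891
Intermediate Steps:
w = 250 (w = 50*5 = 250)
Z(u) = 39 (Z(u) = 22 + 17 = 39)
(w - 1180) + Z(27) = (250 - 1180) + 39 = -930 + 39 = -891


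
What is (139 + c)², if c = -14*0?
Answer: 19321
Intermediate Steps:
c = 0
(139 + c)² = (139 + 0)² = 139² = 19321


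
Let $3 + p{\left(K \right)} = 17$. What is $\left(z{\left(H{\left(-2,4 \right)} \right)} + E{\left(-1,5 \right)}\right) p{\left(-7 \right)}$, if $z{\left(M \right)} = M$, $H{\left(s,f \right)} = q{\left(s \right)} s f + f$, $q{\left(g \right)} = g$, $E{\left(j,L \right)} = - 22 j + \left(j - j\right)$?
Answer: $588$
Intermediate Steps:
$p{\left(K \right)} = 14$ ($p{\left(K \right)} = -3 + 17 = 14$)
$E{\left(j,L \right)} = - 22 j$ ($E{\left(j,L \right)} = - 22 j + 0 = - 22 j$)
$H{\left(s,f \right)} = f + f s^{2}$ ($H{\left(s,f \right)} = s s f + f = s^{2} f + f = f s^{2} + f = f + f s^{2}$)
$\left(z{\left(H{\left(-2,4 \right)} \right)} + E{\left(-1,5 \right)}\right) p{\left(-7 \right)} = \left(4 \left(1 + \left(-2\right)^{2}\right) - -22\right) 14 = \left(4 \left(1 + 4\right) + 22\right) 14 = \left(4 \cdot 5 + 22\right) 14 = \left(20 + 22\right) 14 = 42 \cdot 14 = 588$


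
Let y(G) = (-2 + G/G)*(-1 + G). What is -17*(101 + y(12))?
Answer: -1530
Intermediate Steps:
y(G) = 1 - G (y(G) = (-2 + 1)*(-1 + G) = -(-1 + G) = 1 - G)
-17*(101 + y(12)) = -17*(101 + (1 - 1*12)) = -17*(101 + (1 - 12)) = -17*(101 - 11) = -17*90 = -1530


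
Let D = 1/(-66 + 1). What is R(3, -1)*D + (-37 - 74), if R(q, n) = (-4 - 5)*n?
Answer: -7224/65 ≈ -111.14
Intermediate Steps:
R(q, n) = -9*n
D = -1/65 (D = 1/(-65) = -1/65 ≈ -0.015385)
R(3, -1)*D + (-37 - 74) = -9*(-1)*(-1/65) + (-37 - 74) = 9*(-1/65) - 111 = -9/65 - 111 = -7224/65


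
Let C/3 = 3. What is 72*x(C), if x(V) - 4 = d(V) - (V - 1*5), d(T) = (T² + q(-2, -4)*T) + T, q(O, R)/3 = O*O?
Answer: 14256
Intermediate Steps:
C = 9 (C = 3*3 = 9)
q(O, R) = 3*O² (q(O, R) = 3*(O*O) = 3*O²)
d(T) = T² + 13*T (d(T) = (T² + (3*(-2)²)*T) + T = (T² + (3*4)*T) + T = (T² + 12*T) + T = T² + 13*T)
x(V) = 9 - V + V*(13 + V) (x(V) = 4 + (V*(13 + V) - (V - 1*5)) = 4 + (V*(13 + V) - (V - 5)) = 4 + (V*(13 + V) - (-5 + V)) = 4 + (V*(13 + V) + (5 - V)) = 4 + (5 - V + V*(13 + V)) = 9 - V + V*(13 + V))
72*x(C) = 72*(9 - 1*9 + 9*(13 + 9)) = 72*(9 - 9 + 9*22) = 72*(9 - 9 + 198) = 72*198 = 14256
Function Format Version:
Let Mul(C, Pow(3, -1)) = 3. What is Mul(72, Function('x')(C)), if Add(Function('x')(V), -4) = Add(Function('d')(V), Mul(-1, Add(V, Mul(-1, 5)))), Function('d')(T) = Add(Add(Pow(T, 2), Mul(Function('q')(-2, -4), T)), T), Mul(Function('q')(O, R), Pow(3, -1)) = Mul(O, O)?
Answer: 14256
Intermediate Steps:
C = 9 (C = Mul(3, 3) = 9)
Function('q')(O, R) = Mul(3, Pow(O, 2)) (Function('q')(O, R) = Mul(3, Mul(O, O)) = Mul(3, Pow(O, 2)))
Function('d')(T) = Add(Pow(T, 2), Mul(13, T)) (Function('d')(T) = Add(Add(Pow(T, 2), Mul(Mul(3, Pow(-2, 2)), T)), T) = Add(Add(Pow(T, 2), Mul(Mul(3, 4), T)), T) = Add(Add(Pow(T, 2), Mul(12, T)), T) = Add(Pow(T, 2), Mul(13, T)))
Function('x')(V) = Add(9, Mul(-1, V), Mul(V, Add(13, V))) (Function('x')(V) = Add(4, Add(Mul(V, Add(13, V)), Mul(-1, Add(V, Mul(-1, 5))))) = Add(4, Add(Mul(V, Add(13, V)), Mul(-1, Add(V, -5)))) = Add(4, Add(Mul(V, Add(13, V)), Mul(-1, Add(-5, V)))) = Add(4, Add(Mul(V, Add(13, V)), Add(5, Mul(-1, V)))) = Add(4, Add(5, Mul(-1, V), Mul(V, Add(13, V)))) = Add(9, Mul(-1, V), Mul(V, Add(13, V))))
Mul(72, Function('x')(C)) = Mul(72, Add(9, Mul(-1, 9), Mul(9, Add(13, 9)))) = Mul(72, Add(9, -9, Mul(9, 22))) = Mul(72, Add(9, -9, 198)) = Mul(72, 198) = 14256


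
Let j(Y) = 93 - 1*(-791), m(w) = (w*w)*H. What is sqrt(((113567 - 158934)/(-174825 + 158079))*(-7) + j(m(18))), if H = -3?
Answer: sqrt(242580797670)/16746 ≈ 29.411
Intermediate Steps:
m(w) = -3*w**2 (m(w) = (w*w)*(-3) = w**2*(-3) = -3*w**2)
j(Y) = 884 (j(Y) = 93 + 791 = 884)
sqrt(((113567 - 158934)/(-174825 + 158079))*(-7) + j(m(18))) = sqrt(((113567 - 158934)/(-174825 + 158079))*(-7) + 884) = sqrt(-45367/(-16746)*(-7) + 884) = sqrt(-45367*(-1/16746)*(-7) + 884) = sqrt((45367/16746)*(-7) + 884) = sqrt(-317569/16746 + 884) = sqrt(14485895/16746) = sqrt(242580797670)/16746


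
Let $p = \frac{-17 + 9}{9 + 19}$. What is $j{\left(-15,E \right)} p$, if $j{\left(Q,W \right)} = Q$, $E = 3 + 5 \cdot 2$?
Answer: $\frac{30}{7} \approx 4.2857$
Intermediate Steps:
$E = 13$ ($E = 3 + 10 = 13$)
$p = - \frac{2}{7}$ ($p = - \frac{8}{28} = \left(-8\right) \frac{1}{28} = - \frac{2}{7} \approx -0.28571$)
$j{\left(-15,E \right)} p = \left(-15\right) \left(- \frac{2}{7}\right) = \frac{30}{7}$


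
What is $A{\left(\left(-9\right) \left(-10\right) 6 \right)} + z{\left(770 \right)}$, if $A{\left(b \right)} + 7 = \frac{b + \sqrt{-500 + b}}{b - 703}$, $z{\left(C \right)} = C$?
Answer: $\frac{123829}{163} - \frac{2 \sqrt{10}}{163} \approx 759.65$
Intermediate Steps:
$A{\left(b \right)} = -7 + \frac{b + \sqrt{-500 + b}}{-703 + b}$ ($A{\left(b \right)} = -7 + \frac{b + \sqrt{-500 + b}}{b - 703} = -7 + \frac{b + \sqrt{-500 + b}}{-703 + b}$)
$A{\left(\left(-9\right) \left(-10\right) 6 \right)} + z{\left(770 \right)} = \frac{4921 + \sqrt{-500 + \left(-9\right) \left(-10\right) 6} - 6 \left(-9\right) \left(-10\right) 6}{-703 + \left(-9\right) \left(-10\right) 6} + 770 = \frac{4921 + \sqrt{-500 + 90 \cdot 6} - 6 \cdot 90 \cdot 6}{-703 + 90 \cdot 6} + 770 = \frac{4921 + \sqrt{-500 + 540} - 3240}{-703 + 540} + 770 = \frac{4921 + \sqrt{40} - 3240}{-163} + 770 = - \frac{4921 + 2 \sqrt{10} - 3240}{163} + 770 = - \frac{1681 + 2 \sqrt{10}}{163} + 770 = \left(- \frac{1681}{163} - \frac{2 \sqrt{10}}{163}\right) + 770 = \frac{123829}{163} - \frac{2 \sqrt{10}}{163}$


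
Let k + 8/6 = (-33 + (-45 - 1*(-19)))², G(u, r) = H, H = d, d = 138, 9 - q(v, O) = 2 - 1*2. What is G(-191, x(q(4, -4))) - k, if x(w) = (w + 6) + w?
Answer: -10025/3 ≈ -3341.7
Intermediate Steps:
q(v, O) = 9 (q(v, O) = 9 - (2 - 1*2) = 9 - (2 - 2) = 9 - 1*0 = 9 + 0 = 9)
x(w) = 6 + 2*w (x(w) = (6 + w) + w = 6 + 2*w)
H = 138
G(u, r) = 138
k = 10439/3 (k = -4/3 + (-33 + (-45 - 1*(-19)))² = -4/3 + (-33 + (-45 + 19))² = -4/3 + (-33 - 26)² = -4/3 + (-59)² = -4/3 + 3481 = 10439/3 ≈ 3479.7)
G(-191, x(q(4, -4))) - k = 138 - 1*10439/3 = 138 - 10439/3 = -10025/3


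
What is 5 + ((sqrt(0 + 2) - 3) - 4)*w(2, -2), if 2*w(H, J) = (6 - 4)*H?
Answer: -9 + 2*sqrt(2) ≈ -6.1716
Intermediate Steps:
w(H, J) = H (w(H, J) = ((6 - 4)*H)/2 = (2*H)/2 = H)
5 + ((sqrt(0 + 2) - 3) - 4)*w(2, -2) = 5 + ((sqrt(0 + 2) - 3) - 4)*2 = 5 + ((sqrt(2) - 3) - 4)*2 = 5 + ((-3 + sqrt(2)) - 4)*2 = 5 + (-7 + sqrt(2))*2 = 5 + (-14 + 2*sqrt(2)) = -9 + 2*sqrt(2)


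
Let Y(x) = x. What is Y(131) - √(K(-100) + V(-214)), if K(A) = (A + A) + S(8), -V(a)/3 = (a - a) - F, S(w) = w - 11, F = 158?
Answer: 131 - √271 ≈ 114.54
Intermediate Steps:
S(w) = -11 + w
V(a) = 474 (V(a) = -3*((a - a) - 1*158) = -3*(0 - 158) = -3*(-158) = 474)
K(A) = -3 + 2*A (K(A) = (A + A) + (-11 + 8) = 2*A - 3 = -3 + 2*A)
Y(131) - √(K(-100) + V(-214)) = 131 - √((-3 + 2*(-100)) + 474) = 131 - √((-3 - 200) + 474) = 131 - √(-203 + 474) = 131 - √271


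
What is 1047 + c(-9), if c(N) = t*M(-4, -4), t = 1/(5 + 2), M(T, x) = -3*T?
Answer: 7341/7 ≈ 1048.7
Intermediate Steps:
t = ⅐ (t = 1/7 = ⅐ ≈ 0.14286)
c(N) = 12/7 (c(N) = (-3*(-4))/7 = (⅐)*12 = 12/7)
1047 + c(-9) = 1047 + 12/7 = 7341/7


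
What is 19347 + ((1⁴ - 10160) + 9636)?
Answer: 18824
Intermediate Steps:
19347 + ((1⁴ - 10160) + 9636) = 19347 + ((1 - 10160) + 9636) = 19347 + (-10159 + 9636) = 19347 - 523 = 18824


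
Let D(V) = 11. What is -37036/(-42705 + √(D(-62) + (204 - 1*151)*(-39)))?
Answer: 1581622380/1823719081 + 74072*I*√514/1823719081 ≈ 0.86725 + 0.00092083*I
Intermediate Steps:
-37036/(-42705 + √(D(-62) + (204 - 1*151)*(-39))) = -37036/(-42705 + √(11 + (204 - 1*151)*(-39))) = -37036/(-42705 + √(11 + (204 - 151)*(-39))) = -37036/(-42705 + √(11 + 53*(-39))) = -37036/(-42705 + √(11 - 2067)) = -37036/(-42705 + √(-2056)) = -37036/(-42705 + 2*I*√514)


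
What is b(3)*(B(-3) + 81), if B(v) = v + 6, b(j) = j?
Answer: 252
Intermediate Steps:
B(v) = 6 + v
b(3)*(B(-3) + 81) = 3*((6 - 3) + 81) = 3*(3 + 81) = 3*84 = 252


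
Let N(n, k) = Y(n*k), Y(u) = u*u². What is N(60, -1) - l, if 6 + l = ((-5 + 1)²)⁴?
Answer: -281530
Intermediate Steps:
Y(u) = u³
N(n, k) = k³*n³ (N(n, k) = (n*k)³ = (k*n)³ = k³*n³)
l = 65530 (l = -6 + ((-5 + 1)²)⁴ = -6 + ((-4)²)⁴ = -6 + 16⁴ = -6 + 65536 = 65530)
N(60, -1) - l = (-1)³*60³ - 1*65530 = -1*216000 - 65530 = -216000 - 65530 = -281530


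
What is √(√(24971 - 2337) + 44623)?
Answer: √(44623 + √22634) ≈ 211.60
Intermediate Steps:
√(√(24971 - 2337) + 44623) = √(√22634 + 44623) = √(44623 + √22634)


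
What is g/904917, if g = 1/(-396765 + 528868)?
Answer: 1/119542250451 ≈ 8.3652e-12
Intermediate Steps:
g = 1/132103 ≈ 7.5698e-6
g/904917 = (1/132103)/904917 = (1/132103)*(1/904917) = 1/119542250451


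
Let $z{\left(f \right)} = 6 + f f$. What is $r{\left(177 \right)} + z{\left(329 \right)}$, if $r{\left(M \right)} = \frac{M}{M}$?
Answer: $108248$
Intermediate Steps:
$r{\left(M \right)} = 1$
$z{\left(f \right)} = 6 + f^{2}$
$r{\left(177 \right)} + z{\left(329 \right)} = 1 + \left(6 + 329^{2}\right) = 1 + \left(6 + 108241\right) = 1 + 108247 = 108248$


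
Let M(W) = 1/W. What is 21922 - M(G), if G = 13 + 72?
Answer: 1863369/85 ≈ 21922.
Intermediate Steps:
G = 85
21922 - M(G) = 21922 - 1/85 = 1863369/85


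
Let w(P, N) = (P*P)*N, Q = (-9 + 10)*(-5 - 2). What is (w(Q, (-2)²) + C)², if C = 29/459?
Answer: 8098740049/210681 ≈ 38441.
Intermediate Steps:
Q = -7 (Q = 1*(-7) = -7)
w(P, N) = N*P² (w(P, N) = P²*N = N*P²)
C = 29/459 (C = 29*(1/459) = 29/459 ≈ 0.063181)
(w(Q, (-2)²) + C)² = ((-2)²*(-7)² + 29/459)² = (4*49 + 29/459)² = (196 + 29/459)² = (89993/459)² = 8098740049/210681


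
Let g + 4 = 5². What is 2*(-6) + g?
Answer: 9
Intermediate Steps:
g = 21 (g = -4 + 5² = -4 + 25 = 21)
2*(-6) + g = 2*(-6) + 21 = -12 + 21 = 9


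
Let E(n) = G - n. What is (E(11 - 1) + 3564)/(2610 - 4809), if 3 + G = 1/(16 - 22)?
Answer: -21305/13194 ≈ -1.6147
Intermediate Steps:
G = -19/6 (G = -3 + 1/(16 - 22) = -3 + 1/(-6) = -3 - ⅙ = -19/6 ≈ -3.1667)
E(n) = -19/6 - n
(E(11 - 1) + 3564)/(2610 - 4809) = ((-19/6 - (11 - 1)) + 3564)/(2610 - 4809) = ((-19/6 - 1*10) + 3564)/(-2199) = ((-19/6 - 10) + 3564)*(-1/2199) = (-79/6 + 3564)*(-1/2199) = (21305/6)*(-1/2199) = -21305/13194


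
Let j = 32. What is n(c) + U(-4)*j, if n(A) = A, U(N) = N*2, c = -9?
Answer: -265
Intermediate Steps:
U(N) = 2*N
n(c) + U(-4)*j = -9 + (2*(-4))*32 = -9 - 8*32 = -9 - 256 = -265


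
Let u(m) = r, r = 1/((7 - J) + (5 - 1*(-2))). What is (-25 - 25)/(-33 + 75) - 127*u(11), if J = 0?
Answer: -431/42 ≈ -10.262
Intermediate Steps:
r = 1/14 (r = 1/((7 - 1*0) + (5 - 1*(-2))) = 1/((7 + 0) + (5 + 2)) = 1/(7 + 7) = 1/14 ≈ 0.071429)
u(m) = 1/14
(-25 - 25)/(-33 + 75) - 127*u(11) = (-25 - 25)/(-33 + 75) - 127*1/14 = -50/42 - 127/14 = -50*1/42 - 127/14 = -25/21 - 127/14 = -431/42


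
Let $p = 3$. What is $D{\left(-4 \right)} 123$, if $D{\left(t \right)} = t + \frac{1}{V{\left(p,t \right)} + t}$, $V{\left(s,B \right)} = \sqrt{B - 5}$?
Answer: $- \frac{12792}{25} - \frac{369 i}{25} \approx -511.68 - 14.76 i$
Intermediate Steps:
$V{\left(s,B \right)} = \sqrt{-5 + B}$
$D{\left(t \right)} = t + \frac{1}{t + \sqrt{-5 + t}}$ ($D{\left(t \right)} = t + \frac{1}{\sqrt{-5 + t} + t} = t + \frac{1}{t + \sqrt{-5 + t}}$)
$D{\left(-4 \right)} 123 = \frac{1 + \left(-4\right)^{2} - 4 \sqrt{-5 - 4}}{-4 + \sqrt{-5 - 4}} \cdot 123 = \frac{1 + 16 - 4 \sqrt{-9}}{-4 + \sqrt{-9}} \cdot 123 = \frac{1 + 16 - 4 \cdot 3 i}{-4 + 3 i} 123 = \frac{-4 - 3 i}{25} \left(1 + 16 - 12 i\right) 123 = \frac{-4 - 3 i}{25} \left(17 - 12 i\right) 123 = \frac{\left(-4 - 3 i\right) \left(17 - 12 i\right)}{25} \cdot 123 = \frac{123 \left(-4 - 3 i\right) \left(17 - 12 i\right)}{25}$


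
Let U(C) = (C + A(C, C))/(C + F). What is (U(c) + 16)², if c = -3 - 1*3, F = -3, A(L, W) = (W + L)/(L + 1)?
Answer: 6724/25 ≈ 268.96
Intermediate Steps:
A(L, W) = (L + W)/(1 + L)
c = -6 (c = -3 - 3 = -6)
U(C) = (C + 2*C/(1 + C))/(-3 + C) (U(C) = (C + (C + C)/(1 + C))/(C - 3) = (C + (2*C)/(1 + C))/(-3 + C) = (C + 2*C/(1 + C))/(-3 + C))
(U(c) + 16)² = (-6*(3 - 6)/((1 - 6)*(-3 - 6)) + 16)² = (-6*(-3)/(-5*(-9)) + 16)² = (-6*(-⅕)*(-⅑)*(-3) + 16)² = (⅖ + 16)² = (82/5)² = 6724/25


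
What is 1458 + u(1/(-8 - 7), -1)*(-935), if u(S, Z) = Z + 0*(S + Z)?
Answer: 2393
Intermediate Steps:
u(S, Z) = Z (u(S, Z) = Z + 0 = Z)
1458 + u(1/(-8 - 7), -1)*(-935) = 1458 - 1*(-935) = 1458 + 935 = 2393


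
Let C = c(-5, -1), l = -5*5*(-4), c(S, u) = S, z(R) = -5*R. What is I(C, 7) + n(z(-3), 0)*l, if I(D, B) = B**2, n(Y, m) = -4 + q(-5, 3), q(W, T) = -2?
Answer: -551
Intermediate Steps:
l = 100 (l = -25*(-4) = 100)
n(Y, m) = -6 (n(Y, m) = -4 - 2 = -6)
C = -5
I(C, 7) + n(z(-3), 0)*l = 7**2 - 6*100 = 49 - 600 = -551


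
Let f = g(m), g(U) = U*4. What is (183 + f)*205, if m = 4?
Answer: 40795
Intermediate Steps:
g(U) = 4*U
f = 16 (f = 4*4 = 16)
(183 + f)*205 = (183 + 16)*205 = 199*205 = 40795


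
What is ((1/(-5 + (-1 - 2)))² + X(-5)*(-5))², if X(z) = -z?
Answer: 2556801/4096 ≈ 624.22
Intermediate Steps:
((1/(-5 + (-1 - 2)))² + X(-5)*(-5))² = ((1/(-5 + (-1 - 2)))² - 1*(-5)*(-5))² = ((1/(-5 - 3))² + 5*(-5))² = ((1/(-8))² - 25)² = ((-⅛)² - 25)² = (1/64 - 25)² = (-1599/64)² = 2556801/4096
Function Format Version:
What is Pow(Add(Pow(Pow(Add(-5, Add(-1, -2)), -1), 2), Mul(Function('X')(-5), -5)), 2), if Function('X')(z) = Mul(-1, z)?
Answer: Rational(2556801, 4096) ≈ 624.22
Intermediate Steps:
Pow(Add(Pow(Pow(Add(-5, Add(-1, -2)), -1), 2), Mul(Function('X')(-5), -5)), 2) = Pow(Add(Pow(Pow(Add(-5, Add(-1, -2)), -1), 2), Mul(Mul(-1, -5), -5)), 2) = Pow(Add(Pow(Pow(Add(-5, -3), -1), 2), Mul(5, -5)), 2) = Pow(Add(Pow(Pow(-8, -1), 2), -25), 2) = Pow(Add(Pow(Rational(-1, 8), 2), -25), 2) = Pow(Add(Rational(1, 64), -25), 2) = Pow(Rational(-1599, 64), 2) = Rational(2556801, 4096)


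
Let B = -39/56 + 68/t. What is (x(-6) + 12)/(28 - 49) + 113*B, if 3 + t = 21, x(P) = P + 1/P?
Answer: 175349/504 ≈ 347.91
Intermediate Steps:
t = 18 (t = -3 + 21 = 18)
B = 1553/504 (B = -39/56 + 68/18 = -39*1/56 + 68*(1/18) = -39/56 + 34/9 = 1553/504 ≈ 3.0813)
(x(-6) + 12)/(28 - 49) + 113*B = ((-6 + 1/(-6)) + 12)/(28 - 49) + 113*(1553/504) = ((-6 - 1/6) + 12)/(-21) + 175489/504 = (-37/6 + 12)*(-1/21) + 175489/504 = (35/6)*(-1/21) + 175489/504 = -5/18 + 175489/504 = 175349/504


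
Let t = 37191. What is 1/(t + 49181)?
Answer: 1/86372 ≈ 1.1578e-5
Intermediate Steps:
1/(t + 49181) = 1/(37191 + 49181) = 1/86372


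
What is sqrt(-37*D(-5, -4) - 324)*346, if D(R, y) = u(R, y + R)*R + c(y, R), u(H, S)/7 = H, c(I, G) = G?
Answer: 346*I*sqrt(6614) ≈ 28139.0*I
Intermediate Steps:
u(H, S) = 7*H
D(R, y) = R + 7*R**2 (D(R, y) = (7*R)*R + R = 7*R**2 + R = R + 7*R**2)
sqrt(-37*D(-5, -4) - 324)*346 = sqrt(-(-185)*(1 + 7*(-5)) - 324)*346 = sqrt(-(-185)*(1 - 35) - 324)*346 = sqrt(-(-185)*(-34) - 324)*346 = sqrt(-37*170 - 324)*346 = sqrt(-6290 - 324)*346 = sqrt(-6614)*346 = (I*sqrt(6614))*346 = 346*I*sqrt(6614)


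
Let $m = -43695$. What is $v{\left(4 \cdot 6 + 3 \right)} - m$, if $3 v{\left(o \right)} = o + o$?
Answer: $43713$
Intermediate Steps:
$v{\left(o \right)} = \frac{2 o}{3}$ ($v{\left(o \right)} = \frac{o + o}{3} = \frac{2 o}{3}$)
$v{\left(4 \cdot 6 + 3 \right)} - m = \frac{2 \left(4 \cdot 6 + 3\right)}{3} - -43695 = \frac{2 \left(24 + 3\right)}{3} + 43695 = \frac{2}{3} \cdot 27 + 43695 = 18 + 43695 = 43713$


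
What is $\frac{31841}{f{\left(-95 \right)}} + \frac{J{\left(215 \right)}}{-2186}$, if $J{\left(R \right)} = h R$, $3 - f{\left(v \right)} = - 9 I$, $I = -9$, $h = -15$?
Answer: $- \frac{17338219}{42627} \approx -406.74$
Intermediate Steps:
$f{\left(v \right)} = -78$ ($f{\left(v \right)} = 3 - \left(-9\right) \left(-9\right) = 3 - 81 = -78$)
$J{\left(R \right)} = - 15 R$
$\frac{31841}{f{\left(-95 \right)}} + \frac{J{\left(215 \right)}}{-2186} = \frac{31841}{-78} + \frac{\left(-15\right) 215}{-2186} = 31841 \left(- \frac{1}{78}\right) - - \frac{3225}{2186} = - \frac{31841}{78} + \frac{3225}{2186} = - \frac{17338219}{42627}$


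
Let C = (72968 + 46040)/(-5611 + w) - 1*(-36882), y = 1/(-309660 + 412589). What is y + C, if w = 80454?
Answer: 284133295100929/7703515147 ≈ 36884.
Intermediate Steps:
y = 1/102929 ≈ 9.7154e-6
C = 2760478534/74843 (C = (72968 + 46040)/(-5611 + 80454) - 1*(-36882) = 119008/74843 + 36882 = 2760478534/74843 ≈ 36884.)
y + C = 1/102929 + 2760478534/74843 = 284133295100929/7703515147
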